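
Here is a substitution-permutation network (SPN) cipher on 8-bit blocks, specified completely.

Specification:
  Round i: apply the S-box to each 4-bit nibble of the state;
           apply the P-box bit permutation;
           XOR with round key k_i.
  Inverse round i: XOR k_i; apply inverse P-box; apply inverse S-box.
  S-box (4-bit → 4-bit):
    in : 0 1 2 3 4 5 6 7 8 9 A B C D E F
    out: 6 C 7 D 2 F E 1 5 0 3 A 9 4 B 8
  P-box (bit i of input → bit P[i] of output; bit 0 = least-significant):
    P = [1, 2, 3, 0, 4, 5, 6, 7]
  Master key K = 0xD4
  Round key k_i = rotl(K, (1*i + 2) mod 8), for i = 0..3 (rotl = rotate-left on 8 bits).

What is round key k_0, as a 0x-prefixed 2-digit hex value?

K = 0xD4
k_0 = rotl(K, (1*0+2) mod 8) = rotl(K, 2) = 0x53

0x53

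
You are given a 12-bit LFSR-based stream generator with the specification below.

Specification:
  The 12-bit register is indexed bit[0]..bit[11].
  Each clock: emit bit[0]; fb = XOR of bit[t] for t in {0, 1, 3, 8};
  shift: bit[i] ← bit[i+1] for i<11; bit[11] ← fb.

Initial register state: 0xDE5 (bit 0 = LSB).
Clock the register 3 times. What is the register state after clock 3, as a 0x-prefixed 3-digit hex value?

0xDBC

reg_0 = 0xDE5
clock 1: out=1, reg = 0x6F2
clock 2: out=0, reg = 0xB79
clock 3: out=1, reg = 0xDBC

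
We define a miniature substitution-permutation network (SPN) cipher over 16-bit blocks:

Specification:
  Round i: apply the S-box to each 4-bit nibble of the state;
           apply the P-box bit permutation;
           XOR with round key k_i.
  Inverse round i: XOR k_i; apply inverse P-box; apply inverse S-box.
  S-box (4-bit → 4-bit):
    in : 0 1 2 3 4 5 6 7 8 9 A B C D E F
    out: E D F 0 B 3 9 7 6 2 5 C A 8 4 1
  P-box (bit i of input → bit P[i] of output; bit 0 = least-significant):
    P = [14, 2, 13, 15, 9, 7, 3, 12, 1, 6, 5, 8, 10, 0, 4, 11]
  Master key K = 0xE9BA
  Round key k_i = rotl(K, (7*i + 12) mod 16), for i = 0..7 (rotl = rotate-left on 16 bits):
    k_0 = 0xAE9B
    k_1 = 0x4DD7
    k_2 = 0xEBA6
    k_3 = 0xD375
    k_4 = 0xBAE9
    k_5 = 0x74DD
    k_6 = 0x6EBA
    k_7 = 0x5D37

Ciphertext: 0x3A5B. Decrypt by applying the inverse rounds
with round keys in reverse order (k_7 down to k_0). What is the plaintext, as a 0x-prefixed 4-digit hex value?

s_0 = ciphertext = 0x3A5B
s_1 = InvRound(s_0, k_7) = 0xF0A7
s_2 = InvRound(s_1, k_6) = 0x231C
s_3 = InvRound(s_2, k_5) = 0x5C4F
s_4 = InvRound(s_3, k_4) = 0xFA52
s_5 = InvRound(s_4, k_3) = 0xC138
s_6 = InvRound(s_5, k_2) = 0xBF78
s_7 = InvRound(s_6, k_1) = 0x9A22
s_8 = InvRound(s_7, k_0) = 0x7E0E

0x7E0E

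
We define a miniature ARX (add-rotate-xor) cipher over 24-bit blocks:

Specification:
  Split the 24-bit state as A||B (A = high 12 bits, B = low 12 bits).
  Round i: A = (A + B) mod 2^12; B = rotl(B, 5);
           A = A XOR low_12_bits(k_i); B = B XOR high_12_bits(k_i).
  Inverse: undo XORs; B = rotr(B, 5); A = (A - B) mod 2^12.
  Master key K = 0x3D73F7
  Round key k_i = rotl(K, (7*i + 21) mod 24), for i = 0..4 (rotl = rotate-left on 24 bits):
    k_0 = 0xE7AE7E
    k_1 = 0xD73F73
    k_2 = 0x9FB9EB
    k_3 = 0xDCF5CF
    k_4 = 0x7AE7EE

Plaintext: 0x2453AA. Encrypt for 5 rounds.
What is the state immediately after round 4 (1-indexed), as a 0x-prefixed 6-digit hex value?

s_0 = plaintext = 0x2453AA
s_1 = Round(s_0, k_0) = 0xB91B3D
s_2 = Round(s_1, k_1) = 0x9BDAC5
s_3 = Round(s_2, k_2) = 0xD6914E
s_4 = Round(s_3, k_3) = 0xB7840D
s_5 = Round(s_4, k_4) = 0x86B606

0xB7840D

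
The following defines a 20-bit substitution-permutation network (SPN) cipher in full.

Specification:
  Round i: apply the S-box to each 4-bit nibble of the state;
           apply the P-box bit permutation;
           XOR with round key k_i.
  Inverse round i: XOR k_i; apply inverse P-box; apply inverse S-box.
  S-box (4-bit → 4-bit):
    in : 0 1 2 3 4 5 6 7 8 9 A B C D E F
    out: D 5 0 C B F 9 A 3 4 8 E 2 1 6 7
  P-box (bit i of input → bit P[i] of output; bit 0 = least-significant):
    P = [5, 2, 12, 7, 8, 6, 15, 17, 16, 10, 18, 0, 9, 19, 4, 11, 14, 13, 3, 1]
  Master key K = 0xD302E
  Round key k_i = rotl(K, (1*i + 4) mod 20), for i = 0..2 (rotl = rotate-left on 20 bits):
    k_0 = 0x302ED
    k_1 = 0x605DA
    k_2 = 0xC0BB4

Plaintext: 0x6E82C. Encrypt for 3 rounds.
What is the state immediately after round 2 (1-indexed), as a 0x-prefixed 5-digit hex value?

s_0 = plaintext = 0x6E82C
s_1 = Round(s_0, k_0) = 0xA46FB
s_2 = Round(s_1, k_1) = 0xF9E1D
s_3 = Round(s_2, k_2) = 0x8EE8C

0xF9E1D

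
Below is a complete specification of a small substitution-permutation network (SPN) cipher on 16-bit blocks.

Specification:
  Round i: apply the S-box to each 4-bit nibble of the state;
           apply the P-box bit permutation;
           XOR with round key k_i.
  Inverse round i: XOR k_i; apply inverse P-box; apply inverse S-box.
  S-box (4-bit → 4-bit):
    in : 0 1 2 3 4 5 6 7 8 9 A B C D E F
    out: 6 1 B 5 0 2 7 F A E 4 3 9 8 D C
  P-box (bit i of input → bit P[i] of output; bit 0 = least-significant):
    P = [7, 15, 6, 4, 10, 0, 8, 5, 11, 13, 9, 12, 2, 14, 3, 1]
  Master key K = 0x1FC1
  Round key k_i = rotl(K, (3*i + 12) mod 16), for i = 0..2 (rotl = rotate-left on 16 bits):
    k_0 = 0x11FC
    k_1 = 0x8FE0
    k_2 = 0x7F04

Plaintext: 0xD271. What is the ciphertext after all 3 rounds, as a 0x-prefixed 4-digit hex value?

0xC1D7

s_0 = plaintext = 0xD271
s_1 = Round(s_0, k_0) = 0x2C5F
s_2 = Round(s_1, k_1) = 0xD7B7
s_3 = Round(s_2, k_2) = 0xC1D7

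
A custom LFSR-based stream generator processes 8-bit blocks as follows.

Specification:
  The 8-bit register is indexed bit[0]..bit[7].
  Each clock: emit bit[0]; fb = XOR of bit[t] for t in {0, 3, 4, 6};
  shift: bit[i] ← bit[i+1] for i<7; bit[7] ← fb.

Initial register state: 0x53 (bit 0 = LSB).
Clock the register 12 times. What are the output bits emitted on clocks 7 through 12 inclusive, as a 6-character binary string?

reg_0 = 0x53
clock 1: out=1, reg = 0xA9
clock 2: out=1, reg = 0x54
clock 3: out=0, reg = 0x2A
clock 4: out=0, reg = 0x95
clock 5: out=1, reg = 0x4A
clock 6: out=0, reg = 0x25
clock 7: out=1, reg = 0x92
clock 8: out=0, reg = 0xC9
clock 9: out=1, reg = 0xE4
clock 10: out=0, reg = 0xF2
clock 11: out=0, reg = 0x79
clock 12: out=1, reg = 0x3C

101001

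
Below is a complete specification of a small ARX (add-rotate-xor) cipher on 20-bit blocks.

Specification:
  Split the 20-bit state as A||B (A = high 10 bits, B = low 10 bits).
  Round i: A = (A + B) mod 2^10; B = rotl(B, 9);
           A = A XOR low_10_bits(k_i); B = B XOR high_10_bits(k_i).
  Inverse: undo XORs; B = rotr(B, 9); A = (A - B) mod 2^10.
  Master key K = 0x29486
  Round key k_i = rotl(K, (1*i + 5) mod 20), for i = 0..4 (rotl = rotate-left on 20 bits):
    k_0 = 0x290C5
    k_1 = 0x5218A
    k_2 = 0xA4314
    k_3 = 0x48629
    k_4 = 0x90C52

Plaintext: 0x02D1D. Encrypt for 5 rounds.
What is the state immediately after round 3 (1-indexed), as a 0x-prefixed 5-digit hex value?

s_0 = plaintext = 0x02D1D
s_1 = Round(s_0, k_0) = 0x7B62A
s_2 = Round(s_1, k_1) = 0x6745D
s_3 = Round(s_2, k_2) = 0xBB8BE
s_4 = Round(s_3, k_3) = 0x6157E
s_5 = Round(s_4, k_4) = 0xD46FC

0xBB8BE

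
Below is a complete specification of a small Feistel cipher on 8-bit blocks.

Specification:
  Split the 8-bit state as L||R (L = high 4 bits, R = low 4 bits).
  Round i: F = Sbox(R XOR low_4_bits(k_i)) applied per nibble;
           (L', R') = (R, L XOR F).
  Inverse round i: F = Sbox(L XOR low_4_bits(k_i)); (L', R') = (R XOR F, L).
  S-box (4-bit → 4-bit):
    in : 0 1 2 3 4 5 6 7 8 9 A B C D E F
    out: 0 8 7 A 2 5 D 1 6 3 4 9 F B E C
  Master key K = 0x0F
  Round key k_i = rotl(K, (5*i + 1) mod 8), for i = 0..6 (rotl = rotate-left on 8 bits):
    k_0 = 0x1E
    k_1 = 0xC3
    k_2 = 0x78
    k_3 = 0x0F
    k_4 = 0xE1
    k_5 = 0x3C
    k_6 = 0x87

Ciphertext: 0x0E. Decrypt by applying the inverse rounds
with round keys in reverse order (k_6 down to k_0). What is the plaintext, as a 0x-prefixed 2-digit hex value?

0x12

s_0 = ciphertext = 0x0E
s_1 = InvRound(s_0, k_6) = 0xF0
s_2 = InvRound(s_1, k_5) = 0xAF
s_3 = InvRound(s_2, k_4) = 0x6A
s_4 = InvRound(s_3, k_3) = 0x96
s_5 = InvRound(s_4, k_2) = 0xE9
s_6 = InvRound(s_5, k_1) = 0x2E
s_7 = InvRound(s_6, k_0) = 0x12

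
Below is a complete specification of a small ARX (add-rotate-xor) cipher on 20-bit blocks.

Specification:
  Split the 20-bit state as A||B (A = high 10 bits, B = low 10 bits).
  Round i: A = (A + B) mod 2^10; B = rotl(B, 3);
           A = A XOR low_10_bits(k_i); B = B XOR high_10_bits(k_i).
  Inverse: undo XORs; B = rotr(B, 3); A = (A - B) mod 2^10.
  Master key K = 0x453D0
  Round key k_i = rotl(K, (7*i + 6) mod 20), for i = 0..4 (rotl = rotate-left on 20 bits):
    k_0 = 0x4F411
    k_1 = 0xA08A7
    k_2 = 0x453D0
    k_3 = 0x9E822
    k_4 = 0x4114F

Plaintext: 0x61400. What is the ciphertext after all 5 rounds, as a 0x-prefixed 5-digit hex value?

0x1FE75

s_0 = plaintext = 0x61400
s_1 = Round(s_0, k_0) = 0x6513D
s_2 = Round(s_1, k_1) = 0x9DB68
s_3 = Round(s_2, k_2) = 0x83A52
s_4 = Round(s_3, k_3) = 0x108EE
s_5 = Round(s_4, k_4) = 0x1FE75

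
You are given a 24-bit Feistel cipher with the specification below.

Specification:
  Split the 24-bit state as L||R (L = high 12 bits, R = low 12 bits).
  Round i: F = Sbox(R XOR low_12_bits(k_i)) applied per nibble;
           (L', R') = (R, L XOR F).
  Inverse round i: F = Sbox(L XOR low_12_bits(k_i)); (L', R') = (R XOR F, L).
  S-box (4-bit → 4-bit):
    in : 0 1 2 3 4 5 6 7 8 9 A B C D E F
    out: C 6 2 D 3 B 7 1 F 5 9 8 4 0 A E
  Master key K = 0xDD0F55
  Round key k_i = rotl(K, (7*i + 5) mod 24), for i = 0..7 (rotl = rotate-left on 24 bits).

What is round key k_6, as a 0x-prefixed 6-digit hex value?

0xEE87AA

K = 0xDD0F55
k_0 = rotl(K, (7*0+5) mod 24) = rotl(K, 5) = 0xA1EABB
k_1 = rotl(K, (7*1+5) mod 24) = rotl(K, 12) = 0xF55DD0
k_2 = rotl(K, (7*2+5) mod 24) = rotl(K, 19) = 0xAEE87A
k_3 = rotl(K, (7*3+5) mod 24) = rotl(K, 2) = 0x743D57
k_4 = rotl(K, (7*4+5) mod 24) = rotl(K, 9) = 0x1EABBA
k_5 = rotl(K, (7*5+5) mod 24) = rotl(K, 16) = 0x55DD0F
k_6 = rotl(K, (7*6+5) mod 24) = rotl(K, 23) = 0xEE87AA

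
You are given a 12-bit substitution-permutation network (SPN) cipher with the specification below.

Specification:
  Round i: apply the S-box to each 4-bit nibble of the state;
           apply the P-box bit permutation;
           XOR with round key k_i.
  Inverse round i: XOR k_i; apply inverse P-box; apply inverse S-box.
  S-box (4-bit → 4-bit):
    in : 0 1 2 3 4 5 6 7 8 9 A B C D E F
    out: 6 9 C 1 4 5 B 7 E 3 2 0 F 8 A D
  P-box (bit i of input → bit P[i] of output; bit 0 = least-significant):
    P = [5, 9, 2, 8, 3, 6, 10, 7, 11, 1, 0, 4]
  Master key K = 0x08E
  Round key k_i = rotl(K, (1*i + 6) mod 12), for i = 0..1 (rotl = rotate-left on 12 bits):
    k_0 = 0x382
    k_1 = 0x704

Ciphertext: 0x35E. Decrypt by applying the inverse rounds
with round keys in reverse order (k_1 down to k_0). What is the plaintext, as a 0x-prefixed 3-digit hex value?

0xFC1

s_0 = ciphertext = 0x35E
s_1 = InvRound(s_0, k_1) = 0xE7B
s_2 = InvRound(s_1, k_0) = 0xFC1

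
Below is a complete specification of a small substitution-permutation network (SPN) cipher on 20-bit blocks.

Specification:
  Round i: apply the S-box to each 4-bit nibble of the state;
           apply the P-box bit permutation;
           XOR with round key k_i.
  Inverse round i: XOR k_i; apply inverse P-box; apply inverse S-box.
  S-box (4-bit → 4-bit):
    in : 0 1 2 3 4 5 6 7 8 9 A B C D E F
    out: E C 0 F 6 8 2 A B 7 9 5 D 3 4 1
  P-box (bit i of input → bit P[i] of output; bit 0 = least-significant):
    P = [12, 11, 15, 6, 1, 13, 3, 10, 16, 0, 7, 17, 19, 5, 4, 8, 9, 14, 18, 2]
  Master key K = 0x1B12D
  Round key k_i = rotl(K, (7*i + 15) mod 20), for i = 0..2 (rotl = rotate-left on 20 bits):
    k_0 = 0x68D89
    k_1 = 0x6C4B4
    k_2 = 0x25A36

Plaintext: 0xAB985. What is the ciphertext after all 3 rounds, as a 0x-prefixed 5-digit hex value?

s_0 = plaintext = 0xAB985
s_1 = Round(s_0, k_0) = 0xFAB5E
s_2 = Round(s_1, k_1) = 0xF4334
s_3 = Round(s_2, k_2) = 0x1F48D

0x1F48D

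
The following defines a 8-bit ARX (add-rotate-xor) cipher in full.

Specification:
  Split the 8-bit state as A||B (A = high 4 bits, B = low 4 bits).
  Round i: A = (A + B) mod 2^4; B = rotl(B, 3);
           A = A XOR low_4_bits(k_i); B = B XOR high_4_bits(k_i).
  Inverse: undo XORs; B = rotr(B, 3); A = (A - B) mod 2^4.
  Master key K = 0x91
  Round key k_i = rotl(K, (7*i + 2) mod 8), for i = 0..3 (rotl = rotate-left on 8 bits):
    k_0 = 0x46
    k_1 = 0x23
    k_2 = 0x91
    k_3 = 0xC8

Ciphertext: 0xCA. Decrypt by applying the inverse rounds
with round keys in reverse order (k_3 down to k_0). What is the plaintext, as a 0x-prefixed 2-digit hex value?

s_0 = ciphertext = 0xCA
s_1 = InvRound(s_0, k_3) = 0x8C
s_2 = InvRound(s_1, k_2) = 0xFA
s_3 = InvRound(s_2, k_1) = 0xB1
s_4 = InvRound(s_3, k_0) = 0x3A

0x3A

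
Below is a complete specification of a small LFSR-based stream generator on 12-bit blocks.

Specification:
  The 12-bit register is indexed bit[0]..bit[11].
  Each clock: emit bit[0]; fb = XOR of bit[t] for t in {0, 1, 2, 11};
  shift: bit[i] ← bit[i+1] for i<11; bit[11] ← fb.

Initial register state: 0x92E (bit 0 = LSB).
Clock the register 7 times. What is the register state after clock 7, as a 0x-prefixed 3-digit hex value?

0xA32

reg_0 = 0x92E
clock 1: out=0, reg = 0xC97
clock 2: out=1, reg = 0x64B
clock 3: out=1, reg = 0x325
clock 4: out=1, reg = 0x192
clock 5: out=0, reg = 0x8C9
clock 6: out=1, reg = 0x464
clock 7: out=0, reg = 0xA32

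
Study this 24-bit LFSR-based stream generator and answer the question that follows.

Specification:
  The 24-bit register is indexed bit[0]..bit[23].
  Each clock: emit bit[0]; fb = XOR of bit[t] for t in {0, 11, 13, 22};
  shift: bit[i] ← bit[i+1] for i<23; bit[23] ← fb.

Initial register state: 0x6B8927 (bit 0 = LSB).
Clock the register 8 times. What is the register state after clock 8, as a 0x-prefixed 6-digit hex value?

0x576B89

reg_0 = 0x6B8927
clock 1: out=1, reg = 0xB5C493
clock 2: out=1, reg = 0xDAE249
clock 3: out=1, reg = 0xED7124
clock 4: out=0, reg = 0x76B892
clock 5: out=0, reg = 0xBB5C49
clock 6: out=1, reg = 0x5DAE24
clock 7: out=0, reg = 0xAED712
clock 8: out=0, reg = 0x576B89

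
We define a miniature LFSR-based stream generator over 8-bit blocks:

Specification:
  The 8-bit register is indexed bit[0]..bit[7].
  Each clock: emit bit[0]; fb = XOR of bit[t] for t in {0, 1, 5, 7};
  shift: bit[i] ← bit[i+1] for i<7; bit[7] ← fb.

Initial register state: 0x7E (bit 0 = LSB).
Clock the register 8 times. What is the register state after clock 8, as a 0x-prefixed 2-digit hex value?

0xEE

reg_0 = 0x7E
clock 1: out=0, reg = 0x3F
clock 2: out=1, reg = 0x9F
clock 3: out=1, reg = 0xCF
clock 4: out=1, reg = 0xE7
clock 5: out=1, reg = 0x73
clock 6: out=1, reg = 0xB9
clock 7: out=1, reg = 0xDC
clock 8: out=0, reg = 0xEE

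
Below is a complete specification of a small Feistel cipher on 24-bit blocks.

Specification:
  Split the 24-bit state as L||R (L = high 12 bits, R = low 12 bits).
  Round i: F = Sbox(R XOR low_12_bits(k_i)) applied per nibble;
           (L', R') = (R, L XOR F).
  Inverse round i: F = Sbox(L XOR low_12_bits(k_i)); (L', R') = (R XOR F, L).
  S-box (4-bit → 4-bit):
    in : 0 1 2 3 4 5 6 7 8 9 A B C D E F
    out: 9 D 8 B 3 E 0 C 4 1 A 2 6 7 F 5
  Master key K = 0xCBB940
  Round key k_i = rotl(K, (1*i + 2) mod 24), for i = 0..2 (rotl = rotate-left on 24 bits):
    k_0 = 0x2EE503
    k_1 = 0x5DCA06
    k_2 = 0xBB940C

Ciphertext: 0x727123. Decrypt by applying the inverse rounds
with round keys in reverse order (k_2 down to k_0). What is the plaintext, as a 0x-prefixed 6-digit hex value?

0x8E5E8B

s_0 = ciphertext = 0x727123
s_1 = InvRound(s_0, k_2) = 0xAA1727
s_2 = InvRound(s_1, k_1) = 0xE8BAA1
s_3 = InvRound(s_2, k_0) = 0x8E5E8B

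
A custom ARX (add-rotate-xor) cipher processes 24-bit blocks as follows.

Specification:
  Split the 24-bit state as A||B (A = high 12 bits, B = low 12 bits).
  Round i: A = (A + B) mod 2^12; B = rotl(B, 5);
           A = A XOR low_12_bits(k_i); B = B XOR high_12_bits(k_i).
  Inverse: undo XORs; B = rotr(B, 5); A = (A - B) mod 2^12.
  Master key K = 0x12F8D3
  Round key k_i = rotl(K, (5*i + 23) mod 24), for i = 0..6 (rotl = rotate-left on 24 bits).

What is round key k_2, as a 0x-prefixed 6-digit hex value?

0xF1A625

K = 0x12F8D3
k_0 = rotl(K, (5*0+23) mod 24) = rotl(K, 23) = 0x897C69
k_1 = rotl(K, (5*1+23) mod 24) = rotl(K, 4) = 0x2F8D31
k_2 = rotl(K, (5*2+23) mod 24) = rotl(K, 9) = 0xF1A625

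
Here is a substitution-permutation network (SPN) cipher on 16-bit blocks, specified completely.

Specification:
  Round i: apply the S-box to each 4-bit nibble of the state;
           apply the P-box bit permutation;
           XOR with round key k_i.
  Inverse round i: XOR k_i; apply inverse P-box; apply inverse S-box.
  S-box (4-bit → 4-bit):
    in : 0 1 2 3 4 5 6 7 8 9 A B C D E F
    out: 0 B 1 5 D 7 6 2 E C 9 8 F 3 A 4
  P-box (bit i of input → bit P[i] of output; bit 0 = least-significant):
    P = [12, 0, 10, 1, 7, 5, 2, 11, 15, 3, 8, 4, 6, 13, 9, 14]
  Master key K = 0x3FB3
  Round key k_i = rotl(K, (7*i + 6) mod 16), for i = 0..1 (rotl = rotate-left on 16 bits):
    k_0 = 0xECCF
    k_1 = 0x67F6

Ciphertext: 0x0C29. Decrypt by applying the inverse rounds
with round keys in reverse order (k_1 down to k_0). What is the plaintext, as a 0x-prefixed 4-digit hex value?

0x7026

s_0 = ciphertext = 0x0C29
s_1 = InvRound(s_0, k_1) = 0xC84E
s_2 = InvRound(s_1, k_0) = 0x7026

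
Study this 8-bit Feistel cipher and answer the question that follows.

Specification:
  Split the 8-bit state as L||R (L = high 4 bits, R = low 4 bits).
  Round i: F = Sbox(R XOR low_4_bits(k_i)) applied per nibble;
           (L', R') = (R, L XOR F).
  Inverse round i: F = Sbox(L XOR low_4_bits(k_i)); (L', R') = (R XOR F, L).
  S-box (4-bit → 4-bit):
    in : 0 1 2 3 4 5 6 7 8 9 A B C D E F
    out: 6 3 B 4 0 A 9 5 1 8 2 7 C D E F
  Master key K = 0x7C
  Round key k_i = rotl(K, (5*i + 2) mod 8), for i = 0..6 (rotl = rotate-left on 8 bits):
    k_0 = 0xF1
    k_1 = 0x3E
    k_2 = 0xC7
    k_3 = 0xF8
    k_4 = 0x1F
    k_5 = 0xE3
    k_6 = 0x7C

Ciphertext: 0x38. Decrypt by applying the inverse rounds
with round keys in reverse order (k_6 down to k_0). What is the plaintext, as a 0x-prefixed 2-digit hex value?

s_0 = ciphertext = 0x38
s_1 = InvRound(s_0, k_6) = 0x73
s_2 = InvRound(s_1, k_5) = 0x37
s_3 = InvRound(s_2, k_4) = 0xB3
s_4 = InvRound(s_3, k_3) = 0x7B
s_5 = InvRound(s_4, k_2) = 0xD7
s_6 = InvRound(s_5, k_1) = 0x3D
s_7 = InvRound(s_6, k_0) = 0x63

0x63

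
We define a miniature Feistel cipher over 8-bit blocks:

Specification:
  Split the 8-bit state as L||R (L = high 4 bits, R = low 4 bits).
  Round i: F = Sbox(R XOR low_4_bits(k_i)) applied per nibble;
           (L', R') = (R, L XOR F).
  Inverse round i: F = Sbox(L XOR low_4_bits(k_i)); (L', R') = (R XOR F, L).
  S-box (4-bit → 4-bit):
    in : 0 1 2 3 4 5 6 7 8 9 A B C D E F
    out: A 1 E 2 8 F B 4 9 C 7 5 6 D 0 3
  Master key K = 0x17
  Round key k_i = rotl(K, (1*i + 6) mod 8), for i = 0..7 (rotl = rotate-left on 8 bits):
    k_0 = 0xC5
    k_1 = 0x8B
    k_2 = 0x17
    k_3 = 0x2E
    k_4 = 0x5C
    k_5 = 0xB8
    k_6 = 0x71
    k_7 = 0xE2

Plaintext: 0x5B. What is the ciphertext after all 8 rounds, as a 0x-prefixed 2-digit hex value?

s_0 = plaintext = 0x5B
s_1 = Round(s_0, k_0) = 0xB5
s_2 = Round(s_1, k_1) = 0x5B
s_3 = Round(s_2, k_2) = 0xB3
s_4 = Round(s_3, k_3) = 0x36
s_5 = Round(s_4, k_4) = 0x64
s_6 = Round(s_5, k_5) = 0x40
s_7 = Round(s_6, k_6) = 0x05
s_8 = Round(s_7, k_7) = 0x54

0x54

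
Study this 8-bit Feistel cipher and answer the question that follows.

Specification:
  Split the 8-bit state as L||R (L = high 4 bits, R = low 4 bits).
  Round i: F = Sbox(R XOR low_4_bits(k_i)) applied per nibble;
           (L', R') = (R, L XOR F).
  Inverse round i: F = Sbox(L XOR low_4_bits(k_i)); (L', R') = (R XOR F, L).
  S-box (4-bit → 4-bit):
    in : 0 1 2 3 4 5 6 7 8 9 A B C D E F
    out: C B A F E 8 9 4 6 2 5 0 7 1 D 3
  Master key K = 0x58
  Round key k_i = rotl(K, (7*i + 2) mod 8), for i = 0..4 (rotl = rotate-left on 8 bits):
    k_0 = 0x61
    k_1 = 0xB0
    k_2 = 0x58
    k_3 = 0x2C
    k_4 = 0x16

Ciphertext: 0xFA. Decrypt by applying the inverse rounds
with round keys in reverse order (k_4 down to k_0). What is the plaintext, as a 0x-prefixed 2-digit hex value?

0x24

s_0 = ciphertext = 0xFA
s_1 = InvRound(s_0, k_4) = 0x8F
s_2 = InvRound(s_1, k_3) = 0x18
s_3 = InvRound(s_2, k_2) = 0xA1
s_4 = InvRound(s_3, k_1) = 0x4A
s_5 = InvRound(s_4, k_0) = 0x24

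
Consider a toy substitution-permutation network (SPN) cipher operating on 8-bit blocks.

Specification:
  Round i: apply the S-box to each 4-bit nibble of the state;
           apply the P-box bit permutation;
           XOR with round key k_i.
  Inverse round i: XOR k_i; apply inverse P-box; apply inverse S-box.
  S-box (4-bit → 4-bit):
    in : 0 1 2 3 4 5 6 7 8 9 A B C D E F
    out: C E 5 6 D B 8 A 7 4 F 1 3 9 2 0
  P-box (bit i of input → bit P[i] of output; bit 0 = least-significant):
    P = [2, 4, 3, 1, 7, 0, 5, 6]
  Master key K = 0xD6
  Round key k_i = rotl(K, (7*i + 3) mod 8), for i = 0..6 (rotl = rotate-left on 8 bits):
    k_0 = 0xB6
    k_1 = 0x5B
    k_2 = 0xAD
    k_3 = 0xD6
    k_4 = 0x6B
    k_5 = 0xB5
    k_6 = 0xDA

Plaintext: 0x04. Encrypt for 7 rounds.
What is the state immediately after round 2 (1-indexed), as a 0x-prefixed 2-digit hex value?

s_0 = plaintext = 0x04
s_1 = Round(s_0, k_0) = 0xD8
s_2 = Round(s_1, k_1) = 0x87
s_3 = Round(s_2, k_2) = 0x1E
s_4 = Round(s_3, k_3) = 0xA7
s_5 = Round(s_4, k_4) = 0x98
s_6 = Round(s_5, k_5) = 0x89
s_7 = Round(s_6, k_6) = 0x73

0x87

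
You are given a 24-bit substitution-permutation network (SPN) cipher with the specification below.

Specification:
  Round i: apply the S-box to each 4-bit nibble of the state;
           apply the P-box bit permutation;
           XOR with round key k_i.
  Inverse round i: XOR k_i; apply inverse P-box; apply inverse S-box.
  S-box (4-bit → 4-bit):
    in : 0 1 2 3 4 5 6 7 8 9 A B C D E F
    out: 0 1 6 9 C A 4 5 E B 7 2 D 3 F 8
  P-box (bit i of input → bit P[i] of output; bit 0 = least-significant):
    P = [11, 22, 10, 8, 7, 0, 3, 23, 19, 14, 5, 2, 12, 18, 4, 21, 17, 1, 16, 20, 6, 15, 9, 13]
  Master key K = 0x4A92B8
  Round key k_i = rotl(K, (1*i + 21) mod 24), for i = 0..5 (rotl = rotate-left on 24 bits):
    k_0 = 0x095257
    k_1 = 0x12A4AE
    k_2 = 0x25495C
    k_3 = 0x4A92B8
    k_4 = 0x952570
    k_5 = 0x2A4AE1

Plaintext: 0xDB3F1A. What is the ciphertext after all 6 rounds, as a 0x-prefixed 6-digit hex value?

s_0 = plaintext = 0xDB3F1A
s_1 = Round(s_0, k_0) = 0x69CE91
s_2 = Round(s_1, k_1) = 0xA8FE19
s_3 = Round(s_2, k_2) = 0x5C82BA
s_4 = Round(s_3, k_3) = 0x3D7E89
s_5 = Round(s_4, k_4) = 0x5F5C0F
s_6 = Round(s_5, k_5) = 0x16EBC5

0x16EBC5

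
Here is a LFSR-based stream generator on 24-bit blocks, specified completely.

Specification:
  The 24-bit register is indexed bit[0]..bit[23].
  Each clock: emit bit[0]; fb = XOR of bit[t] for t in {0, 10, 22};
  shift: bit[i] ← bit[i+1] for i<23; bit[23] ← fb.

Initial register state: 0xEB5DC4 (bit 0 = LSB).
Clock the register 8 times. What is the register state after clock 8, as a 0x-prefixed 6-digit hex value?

reg_0 = 0xEB5DC4
clock 1: out=0, reg = 0x75AEE2
clock 2: out=0, reg = 0x3AD771
clock 3: out=1, reg = 0x1D6BB8
clock 4: out=0, reg = 0x0EB5DC
clock 5: out=0, reg = 0x875AEE
clock 6: out=0, reg = 0x43AD77
clock 7: out=1, reg = 0xA1D6BB
clock 8: out=1, reg = 0x50EB5D

0x50EB5D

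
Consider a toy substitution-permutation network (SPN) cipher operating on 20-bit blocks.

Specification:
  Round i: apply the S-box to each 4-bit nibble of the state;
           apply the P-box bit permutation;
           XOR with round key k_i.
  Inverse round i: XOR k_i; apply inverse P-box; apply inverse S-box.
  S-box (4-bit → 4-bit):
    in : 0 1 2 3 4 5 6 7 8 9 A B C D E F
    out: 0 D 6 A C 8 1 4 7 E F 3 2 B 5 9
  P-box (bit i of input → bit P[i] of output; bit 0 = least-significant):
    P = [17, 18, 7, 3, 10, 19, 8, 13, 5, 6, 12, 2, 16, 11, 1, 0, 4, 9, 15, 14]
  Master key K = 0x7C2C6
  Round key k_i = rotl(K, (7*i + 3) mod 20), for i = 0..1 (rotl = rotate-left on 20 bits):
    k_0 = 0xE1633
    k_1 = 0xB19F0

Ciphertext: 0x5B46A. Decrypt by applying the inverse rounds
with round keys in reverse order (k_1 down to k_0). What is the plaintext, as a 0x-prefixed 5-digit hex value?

0xB57F4

s_0 = ciphertext = 0x5B46A
s_1 = InvRound(s_0, k_1) = 0xE20AA
s_2 = InvRound(s_1, k_0) = 0xB57F4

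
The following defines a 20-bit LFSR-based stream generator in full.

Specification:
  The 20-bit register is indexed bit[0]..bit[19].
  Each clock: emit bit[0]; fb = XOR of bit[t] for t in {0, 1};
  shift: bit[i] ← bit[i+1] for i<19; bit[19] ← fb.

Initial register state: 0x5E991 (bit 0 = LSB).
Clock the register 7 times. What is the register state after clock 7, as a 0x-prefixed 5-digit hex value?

reg_0 = 0x5E991
clock 1: out=1, reg = 0xAF4C8
clock 2: out=0, reg = 0x57A64
clock 3: out=0, reg = 0x2BD32
clock 4: out=0, reg = 0x95E99
clock 5: out=1, reg = 0xCAF4C
clock 6: out=0, reg = 0x657A6
clock 7: out=0, reg = 0xB2BD3

0xB2BD3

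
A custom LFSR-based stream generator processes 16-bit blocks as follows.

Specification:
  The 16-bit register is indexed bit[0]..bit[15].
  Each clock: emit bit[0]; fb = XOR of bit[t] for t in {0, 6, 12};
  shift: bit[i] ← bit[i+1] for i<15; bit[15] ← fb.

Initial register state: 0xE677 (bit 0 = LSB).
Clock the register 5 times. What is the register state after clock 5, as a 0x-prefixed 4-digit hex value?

reg_0 = 0xE677
clock 1: out=1, reg = 0x733B
clock 2: out=1, reg = 0x399D
clock 3: out=1, reg = 0x1CCE
clock 4: out=0, reg = 0x0E67
clock 5: out=1, reg = 0x0733

0x0733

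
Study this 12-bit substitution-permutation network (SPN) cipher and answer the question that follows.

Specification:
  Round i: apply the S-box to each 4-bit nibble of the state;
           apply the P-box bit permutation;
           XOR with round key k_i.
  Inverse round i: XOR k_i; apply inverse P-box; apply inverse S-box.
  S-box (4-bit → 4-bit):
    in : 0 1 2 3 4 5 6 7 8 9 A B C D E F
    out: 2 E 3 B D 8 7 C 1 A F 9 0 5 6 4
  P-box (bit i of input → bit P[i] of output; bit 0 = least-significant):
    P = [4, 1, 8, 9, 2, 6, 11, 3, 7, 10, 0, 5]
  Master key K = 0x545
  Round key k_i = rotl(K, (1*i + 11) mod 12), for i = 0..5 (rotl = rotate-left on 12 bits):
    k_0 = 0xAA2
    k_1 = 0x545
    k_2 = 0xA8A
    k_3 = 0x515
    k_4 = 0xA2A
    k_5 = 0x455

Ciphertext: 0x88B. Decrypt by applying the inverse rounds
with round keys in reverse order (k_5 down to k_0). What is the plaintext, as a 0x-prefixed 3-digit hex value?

s_0 = ciphertext = 0x88B
s_1 = InvRound(s_0, k_5) = 0x2A2
s_2 = InvRound(s_1, k_4) = 0x87C
s_3 = InvRound(s_2, k_3) = 0x11F
s_4 = InvRound(s_3, k_2) = 0xDD4
s_5 = InvRound(s_4, k_1) = 0xDF8
s_6 = InvRound(s_5, k_0) = 0x09A

0x09A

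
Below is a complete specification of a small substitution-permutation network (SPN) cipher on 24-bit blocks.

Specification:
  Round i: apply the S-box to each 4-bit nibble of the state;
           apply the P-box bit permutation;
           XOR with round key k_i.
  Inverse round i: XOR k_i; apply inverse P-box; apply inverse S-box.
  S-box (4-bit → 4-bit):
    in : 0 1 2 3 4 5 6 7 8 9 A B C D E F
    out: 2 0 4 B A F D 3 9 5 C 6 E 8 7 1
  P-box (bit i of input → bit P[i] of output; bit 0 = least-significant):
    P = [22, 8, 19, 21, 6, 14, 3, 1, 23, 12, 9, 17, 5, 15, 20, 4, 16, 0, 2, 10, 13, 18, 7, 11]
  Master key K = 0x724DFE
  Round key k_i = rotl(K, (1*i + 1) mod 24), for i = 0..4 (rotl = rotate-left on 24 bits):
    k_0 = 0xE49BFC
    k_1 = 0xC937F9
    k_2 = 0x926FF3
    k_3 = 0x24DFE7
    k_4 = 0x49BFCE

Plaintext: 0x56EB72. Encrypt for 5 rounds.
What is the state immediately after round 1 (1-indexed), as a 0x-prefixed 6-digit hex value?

s_0 = plaintext = 0x56EB72
s_1 = Round(s_0, k_0) = 0xF96518
s_2 = Round(s_1, k_1) = 0x3A05CD
s_3 = Round(s_2, k_2) = 0x3491FD
s_4 = Round(s_3, k_3) = 0x10F386
s_5 = Round(s_4, k_4) = 0xA3AFAD

0xF96518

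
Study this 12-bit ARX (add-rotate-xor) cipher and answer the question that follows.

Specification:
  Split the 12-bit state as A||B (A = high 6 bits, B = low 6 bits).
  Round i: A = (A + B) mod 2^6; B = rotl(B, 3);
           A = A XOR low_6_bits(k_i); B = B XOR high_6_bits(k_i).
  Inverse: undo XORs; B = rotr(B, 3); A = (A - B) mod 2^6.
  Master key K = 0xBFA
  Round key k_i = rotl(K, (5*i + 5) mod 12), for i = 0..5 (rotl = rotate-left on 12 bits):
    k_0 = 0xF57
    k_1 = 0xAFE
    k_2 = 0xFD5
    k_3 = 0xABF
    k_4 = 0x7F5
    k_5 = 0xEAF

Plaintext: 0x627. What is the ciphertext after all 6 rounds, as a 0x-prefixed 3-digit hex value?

0x437

s_0 = plaintext = 0x627
s_1 = Round(s_0, k_0) = 0xA01
s_2 = Round(s_1, k_1) = 0x5E3
s_3 = Round(s_2, k_2) = 0xBE3
s_4 = Round(s_3, k_3) = 0xB76
s_5 = Round(s_4, k_4) = 0x5A9
s_6 = Round(s_5, k_5) = 0x437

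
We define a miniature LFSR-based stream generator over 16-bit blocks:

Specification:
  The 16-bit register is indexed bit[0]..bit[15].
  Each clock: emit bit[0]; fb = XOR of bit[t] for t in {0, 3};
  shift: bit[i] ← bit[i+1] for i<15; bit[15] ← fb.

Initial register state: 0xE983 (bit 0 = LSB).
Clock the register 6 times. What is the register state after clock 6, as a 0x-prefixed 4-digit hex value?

0xCFA6

reg_0 = 0xE983
clock 1: out=1, reg = 0xF4C1
clock 2: out=1, reg = 0xFA60
clock 3: out=0, reg = 0x7D30
clock 4: out=0, reg = 0x3E98
clock 5: out=0, reg = 0x9F4C
clock 6: out=0, reg = 0xCFA6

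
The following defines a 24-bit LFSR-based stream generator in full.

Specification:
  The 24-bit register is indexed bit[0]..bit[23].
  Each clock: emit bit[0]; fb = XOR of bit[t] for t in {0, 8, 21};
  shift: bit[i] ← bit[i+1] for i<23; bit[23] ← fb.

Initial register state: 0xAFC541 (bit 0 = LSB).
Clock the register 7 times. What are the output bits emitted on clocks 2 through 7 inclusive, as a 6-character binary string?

reg_0 = 0xAFC541
clock 1: out=1, reg = 0xD7E2A0
clock 2: out=0, reg = 0x6BF150
clock 3: out=0, reg = 0x35F8A8
clock 4: out=0, reg = 0x9AFC54
clock 5: out=0, reg = 0x4D7E2A
clock 6: out=0, reg = 0x26BF15
clock 7: out=1, reg = 0x935F8A

000001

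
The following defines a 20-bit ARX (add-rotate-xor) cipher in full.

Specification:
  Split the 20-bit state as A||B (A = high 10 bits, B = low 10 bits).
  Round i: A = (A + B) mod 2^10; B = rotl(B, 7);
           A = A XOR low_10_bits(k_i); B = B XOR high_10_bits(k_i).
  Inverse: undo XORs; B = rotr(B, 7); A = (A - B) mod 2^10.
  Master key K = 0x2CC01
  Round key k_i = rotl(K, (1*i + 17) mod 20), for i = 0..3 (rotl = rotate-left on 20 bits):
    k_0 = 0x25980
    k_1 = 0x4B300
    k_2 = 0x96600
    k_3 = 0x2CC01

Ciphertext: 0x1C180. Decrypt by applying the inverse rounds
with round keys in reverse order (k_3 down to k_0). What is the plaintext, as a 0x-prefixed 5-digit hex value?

0x56042

s_0 = ciphertext = 0x1C180
s_1 = InvRound(s_0, k_3) = 0xB5D9A
s_2 = InvRound(s_1, k_2) = 0xAE21F
s_3 = InvRound(s_2, k_1) = 0x0699E
s_4 = InvRound(s_3, k_0) = 0x56042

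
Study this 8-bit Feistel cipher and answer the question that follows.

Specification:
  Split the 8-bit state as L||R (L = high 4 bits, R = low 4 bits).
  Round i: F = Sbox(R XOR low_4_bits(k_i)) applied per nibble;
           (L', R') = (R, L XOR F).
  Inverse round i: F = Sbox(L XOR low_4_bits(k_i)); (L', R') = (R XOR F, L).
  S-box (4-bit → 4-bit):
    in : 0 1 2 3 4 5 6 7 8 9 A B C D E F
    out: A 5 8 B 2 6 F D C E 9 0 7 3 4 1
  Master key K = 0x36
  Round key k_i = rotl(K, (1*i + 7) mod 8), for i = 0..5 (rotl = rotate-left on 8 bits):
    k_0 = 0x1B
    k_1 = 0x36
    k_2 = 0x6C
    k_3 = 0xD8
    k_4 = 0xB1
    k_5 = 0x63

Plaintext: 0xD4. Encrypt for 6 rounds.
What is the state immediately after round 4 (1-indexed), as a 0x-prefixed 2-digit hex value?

s_0 = plaintext = 0xD4
s_1 = Round(s_0, k_0) = 0x4C
s_2 = Round(s_1, k_1) = 0xCD
s_3 = Round(s_2, k_2) = 0xD9
s_4 = Round(s_3, k_3) = 0x98
s_5 = Round(s_4, k_4) = 0x87
s_6 = Round(s_5, k_5) = 0x7A

0x98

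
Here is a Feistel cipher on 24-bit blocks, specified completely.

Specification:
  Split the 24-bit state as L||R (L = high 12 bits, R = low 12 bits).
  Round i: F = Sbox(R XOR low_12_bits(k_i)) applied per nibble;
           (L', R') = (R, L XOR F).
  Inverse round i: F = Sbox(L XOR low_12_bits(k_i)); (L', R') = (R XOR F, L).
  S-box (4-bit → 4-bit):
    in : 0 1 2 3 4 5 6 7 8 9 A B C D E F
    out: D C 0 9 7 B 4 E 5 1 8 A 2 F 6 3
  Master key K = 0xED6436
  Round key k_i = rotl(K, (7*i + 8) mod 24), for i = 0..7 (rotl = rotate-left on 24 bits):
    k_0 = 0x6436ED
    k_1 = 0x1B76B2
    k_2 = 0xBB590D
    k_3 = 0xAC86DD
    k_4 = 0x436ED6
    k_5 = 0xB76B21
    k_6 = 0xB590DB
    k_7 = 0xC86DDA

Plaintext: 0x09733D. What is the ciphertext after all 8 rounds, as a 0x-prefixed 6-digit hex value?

s_0 = plaintext = 0x09733D
s_1 = Round(s_0, k_0) = 0x33DB6A
s_2 = Round(s_1, k_1) = 0xB6ACC8
s_3 = Round(s_2, k_2) = 0xCC8041
s_4 = Round(s_3, k_3) = 0x0418DA
s_5 = Round(s_4, k_4) = 0x8DA493
s_6 = Round(s_5, k_5) = 0x493B7A
s_7 = Round(s_6, k_6) = 0xB7AE1F
s_8 = Round(s_7, k_7) = 0xE1F251

0xE1F251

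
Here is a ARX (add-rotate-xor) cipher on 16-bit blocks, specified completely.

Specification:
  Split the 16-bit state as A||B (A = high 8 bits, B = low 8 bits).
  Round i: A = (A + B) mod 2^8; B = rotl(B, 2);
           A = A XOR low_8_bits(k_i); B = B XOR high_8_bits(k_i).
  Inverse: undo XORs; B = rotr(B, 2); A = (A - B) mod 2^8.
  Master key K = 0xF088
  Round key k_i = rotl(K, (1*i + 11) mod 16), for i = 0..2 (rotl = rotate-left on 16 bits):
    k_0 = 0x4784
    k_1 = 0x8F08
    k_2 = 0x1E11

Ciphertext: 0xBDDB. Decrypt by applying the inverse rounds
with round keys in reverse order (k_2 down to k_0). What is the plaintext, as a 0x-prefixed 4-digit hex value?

s_0 = ciphertext = 0xBDDB
s_1 = InvRound(s_0, k_2) = 0x3B71
s_2 = InvRound(s_1, k_1) = 0x74BF
s_3 = InvRound(s_2, k_0) = 0xB23E

0xB23E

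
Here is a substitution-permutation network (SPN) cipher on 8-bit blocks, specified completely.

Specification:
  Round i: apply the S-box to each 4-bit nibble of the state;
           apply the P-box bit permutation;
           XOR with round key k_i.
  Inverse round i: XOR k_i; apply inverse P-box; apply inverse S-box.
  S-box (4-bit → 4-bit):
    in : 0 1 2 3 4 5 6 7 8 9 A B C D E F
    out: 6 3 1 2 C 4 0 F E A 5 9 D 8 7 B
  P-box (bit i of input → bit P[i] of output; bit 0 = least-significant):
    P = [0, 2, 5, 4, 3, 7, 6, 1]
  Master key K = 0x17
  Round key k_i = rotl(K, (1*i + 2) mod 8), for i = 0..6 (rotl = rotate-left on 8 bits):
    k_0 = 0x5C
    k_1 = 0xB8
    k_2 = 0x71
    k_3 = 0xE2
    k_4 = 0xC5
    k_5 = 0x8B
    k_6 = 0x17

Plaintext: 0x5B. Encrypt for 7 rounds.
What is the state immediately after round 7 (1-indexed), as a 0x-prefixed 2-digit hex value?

0xE0

s_0 = plaintext = 0x5B
s_1 = Round(s_0, k_0) = 0x0D
s_2 = Round(s_1, k_1) = 0x68
s_3 = Round(s_2, k_2) = 0x45
s_4 = Round(s_3, k_3) = 0x80
s_5 = Round(s_4, k_4) = 0x23
s_6 = Round(s_5, k_5) = 0x87
s_7 = Round(s_6, k_6) = 0xE0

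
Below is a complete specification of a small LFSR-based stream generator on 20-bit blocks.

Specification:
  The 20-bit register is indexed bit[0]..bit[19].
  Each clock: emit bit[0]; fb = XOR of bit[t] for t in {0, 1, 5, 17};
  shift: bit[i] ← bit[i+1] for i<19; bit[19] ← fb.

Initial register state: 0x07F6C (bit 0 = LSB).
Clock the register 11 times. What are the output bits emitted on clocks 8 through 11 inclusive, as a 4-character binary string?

reg_0 = 0x07F6C
clock 1: out=0, reg = 0x83FB6
clock 2: out=0, reg = 0x41FDB
clock 3: out=1, reg = 0x20FED
clock 4: out=1, reg = 0x907F6
clock 5: out=0, reg = 0x483FB
clock 6: out=1, reg = 0xA41FD
clock 7: out=1, reg = 0xD20FE
clock 8: out=0, reg = 0x6907F
clock 9: out=1, reg = 0x3483F
clock 10: out=1, reg = 0x1A41F
clock 11: out=1, reg = 0x0D20F

0111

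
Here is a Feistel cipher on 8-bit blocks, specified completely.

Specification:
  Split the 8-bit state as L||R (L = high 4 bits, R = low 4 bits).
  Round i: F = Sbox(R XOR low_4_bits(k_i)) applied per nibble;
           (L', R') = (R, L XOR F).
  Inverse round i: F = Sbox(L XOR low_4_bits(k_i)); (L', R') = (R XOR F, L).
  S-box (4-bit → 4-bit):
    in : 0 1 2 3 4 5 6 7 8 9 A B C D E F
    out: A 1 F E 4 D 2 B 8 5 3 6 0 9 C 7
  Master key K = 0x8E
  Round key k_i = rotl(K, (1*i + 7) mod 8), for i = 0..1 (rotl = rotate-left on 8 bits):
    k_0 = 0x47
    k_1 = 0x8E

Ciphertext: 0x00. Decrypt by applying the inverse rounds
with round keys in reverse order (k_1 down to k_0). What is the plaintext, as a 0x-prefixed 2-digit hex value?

s_0 = ciphertext = 0x00
s_1 = InvRound(s_0, k_1) = 0xC0
s_2 = InvRound(s_1, k_0) = 0x6C

0x6C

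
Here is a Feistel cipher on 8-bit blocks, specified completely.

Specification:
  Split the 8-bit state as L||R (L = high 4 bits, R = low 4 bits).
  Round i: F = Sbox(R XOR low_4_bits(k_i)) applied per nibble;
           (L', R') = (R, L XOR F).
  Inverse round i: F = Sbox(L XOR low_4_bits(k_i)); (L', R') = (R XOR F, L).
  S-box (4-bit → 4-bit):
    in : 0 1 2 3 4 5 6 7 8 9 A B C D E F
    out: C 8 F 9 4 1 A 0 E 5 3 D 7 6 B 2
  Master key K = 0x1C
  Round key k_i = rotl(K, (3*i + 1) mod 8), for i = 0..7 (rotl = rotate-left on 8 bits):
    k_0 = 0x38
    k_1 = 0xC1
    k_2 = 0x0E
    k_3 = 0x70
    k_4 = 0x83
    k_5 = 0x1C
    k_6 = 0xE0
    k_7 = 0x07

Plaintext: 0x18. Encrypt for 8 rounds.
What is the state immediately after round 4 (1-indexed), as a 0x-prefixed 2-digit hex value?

s_0 = plaintext = 0x18
s_1 = Round(s_0, k_0) = 0x8D
s_2 = Round(s_1, k_1) = 0xDF
s_3 = Round(s_2, k_2) = 0xF5
s_4 = Round(s_3, k_3) = 0x5E
s_5 = Round(s_4, k_4) = 0xE3
s_6 = Round(s_5, k_5) = 0x3C
s_7 = Round(s_6, k_6) = 0xC4
s_8 = Round(s_7, k_7) = 0x45

0x5E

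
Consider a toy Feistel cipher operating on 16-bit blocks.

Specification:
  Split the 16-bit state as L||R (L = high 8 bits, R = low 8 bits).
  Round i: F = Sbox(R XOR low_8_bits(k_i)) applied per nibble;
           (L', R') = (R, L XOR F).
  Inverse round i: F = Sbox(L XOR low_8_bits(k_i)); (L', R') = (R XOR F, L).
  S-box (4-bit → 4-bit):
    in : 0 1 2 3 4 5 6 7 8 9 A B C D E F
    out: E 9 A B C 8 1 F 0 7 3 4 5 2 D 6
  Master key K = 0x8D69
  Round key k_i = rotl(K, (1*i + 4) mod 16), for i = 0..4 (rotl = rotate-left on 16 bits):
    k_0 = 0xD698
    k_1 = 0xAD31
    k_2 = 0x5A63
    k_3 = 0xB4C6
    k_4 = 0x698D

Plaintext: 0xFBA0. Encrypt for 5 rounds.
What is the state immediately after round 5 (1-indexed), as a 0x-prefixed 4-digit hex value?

0xE8ED

s_0 = plaintext = 0xFBA0
s_1 = Round(s_0, k_0) = 0xA04B
s_2 = Round(s_1, k_1) = 0x4B53
s_3 = Round(s_2, k_2) = 0x53F5
s_4 = Round(s_3, k_3) = 0xF5E8
s_5 = Round(s_4, k_4) = 0xE8ED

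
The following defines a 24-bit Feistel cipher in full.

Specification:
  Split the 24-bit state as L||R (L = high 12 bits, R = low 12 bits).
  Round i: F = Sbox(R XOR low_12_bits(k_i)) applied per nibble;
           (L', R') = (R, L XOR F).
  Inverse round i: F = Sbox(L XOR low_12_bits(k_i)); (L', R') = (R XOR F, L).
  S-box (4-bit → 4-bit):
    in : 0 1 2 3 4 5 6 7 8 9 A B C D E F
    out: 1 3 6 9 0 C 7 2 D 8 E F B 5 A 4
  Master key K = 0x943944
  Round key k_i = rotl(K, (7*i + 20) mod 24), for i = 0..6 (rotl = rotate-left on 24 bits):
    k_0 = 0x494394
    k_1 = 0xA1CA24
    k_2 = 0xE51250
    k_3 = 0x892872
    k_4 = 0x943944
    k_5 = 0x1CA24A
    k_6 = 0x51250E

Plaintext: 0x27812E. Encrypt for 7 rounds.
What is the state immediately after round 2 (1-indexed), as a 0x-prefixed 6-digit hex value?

s_0 = plaintext = 0x27812E
s_1 = Round(s_0, k_0) = 0x12E486
s_2 = Round(s_1, k_1) = 0x486BC8
s_3 = Round(s_2, k_2) = 0xBC8C0B
s_4 = Round(s_3, k_3) = 0xC0BBE0
s_5 = Round(s_4, k_4) = 0xBE0AEB
s_6 = Round(s_5, k_5) = 0xAEB603
s_7 = Round(s_6, k_6) = 0x6033FE

0x486BC8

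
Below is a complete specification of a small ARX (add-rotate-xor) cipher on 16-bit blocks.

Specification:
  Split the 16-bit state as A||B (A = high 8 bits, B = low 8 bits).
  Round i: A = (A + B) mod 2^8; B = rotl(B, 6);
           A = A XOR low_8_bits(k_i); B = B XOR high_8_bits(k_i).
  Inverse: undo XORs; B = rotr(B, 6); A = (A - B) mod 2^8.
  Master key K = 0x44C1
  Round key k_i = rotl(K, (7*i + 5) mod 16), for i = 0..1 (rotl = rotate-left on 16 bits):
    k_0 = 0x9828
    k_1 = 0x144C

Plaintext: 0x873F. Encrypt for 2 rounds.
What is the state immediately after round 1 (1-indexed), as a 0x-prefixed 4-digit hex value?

0xEE57

s_0 = plaintext = 0x873F
s_1 = Round(s_0, k_0) = 0xEE57
s_2 = Round(s_1, k_1) = 0x09C1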